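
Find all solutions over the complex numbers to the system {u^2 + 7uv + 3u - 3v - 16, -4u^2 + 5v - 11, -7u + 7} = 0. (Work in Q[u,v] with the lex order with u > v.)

{(1, 3)}

Compute a lex Gröbner basis by Buchberger's algorithm.
f_1 = u^2 + 7uv + 3u - 3v - 16, LT = u^2.
f_2 = -4u^2 + 5v - 11, LT = u^2.
f_3 = -7u + 7, LT = u.

S(f_1,f_2): lcm = u^2. S = 7uv + 3u - 7/4v - 75/4.
  leading term uv: subtract (-v)·f_3 from 7uv + 3u - 7/4v - 75/4 → 3u + 21/4v - 75/4
  leading term u: subtract (-3/7)·f_3 from 3u + 21/4v - 75/4 → 21/4v - 63/4
  leading term v: no divisor's leading term divides it; move 21/4v to the remainder.
  leading term 1: no divisor's leading term divides it; move -63/4 to the remainder.
  remainder 21/4v - 63/4 ≠ 0; add h_4 = 21/4v - 63/4 to the basis.

S(f_1,f_3): lcm = u^2. S = 7uv + 4u - 3v - 16.
  leading term uv: subtract (-v)·f_3 from 7uv + 4u - 3v - 16 → 4u + 4v - 16
  leading term u: subtract (-4/7)·f_3 from 4u + 4v - 16 → 4v - 12
  leading term v: subtract (16/21)·h_4 from 4v - 12 → 0
  remainder 0.

S(f_2,f_3): lcm = u^2. S = u - 5/4v + 11/4.
  leading term u: subtract (-1/7)·f_3 from u - 5/4v + 11/4 → -5/4v + 15/4
  leading term v: subtract (-5/21)·h_4 from -5/4v + 15/4 → 0
  remainder 0.

S(f_1,h_4): leading monomials are coprime, so the S-polynomial reduces to 0 (Buchberger's first criterion).
S(f_2,h_4): leading monomials are coprime, so the S-polynomial reduces to 0 (Buchberger's first criterion).
S(f_3,h_4): leading monomials are coprime, so the S-polynomial reduces to 0 (Buchberger's first criterion).
Every S-polynomial of the final basis reduces to 0, so we have a Gröbner basis.
Inter-reduce: drop elements whose leading term is divisible by another's, tail-reduce, and make monic.
Reduced Gröbner basis: {u - 1, v - 3}.

Since the basis is lex-ordered, v - 3 is univariate in v. Its roots are {3}. Back-substituting each root into the other basis elements fixes the other coordinates.
  v = 3: the earlier basis element becomes u - 1 = 0, giving u = 1 — point (1, 3).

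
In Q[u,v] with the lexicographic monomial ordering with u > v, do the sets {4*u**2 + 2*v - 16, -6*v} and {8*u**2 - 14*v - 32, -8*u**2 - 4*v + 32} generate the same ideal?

Yes, the ideals are equal.

Equality of ideals is decidable: compute both reduced Gröbner bases (unique for the ordering) and check whether they agree.
Buchberger on the first generating set:
f_1 = 4*u**2 + 2*v - 16, LT = u**2.
f_2 = -6*v, LT = v.

The S-polynomials (S(f_1,f_2)) all reduce to 0 modulo the current basis, so we have a Gröbner basis.
Inter-reduce: drop elements whose leading term is divisible by another's, tail-reduce, and make monic.
Reduced Gröbner basis: {u**2 - 4, v}.

Buchberger on the second generating set:
h_1 = 8*u**2 - 14*v - 32, LT = u**2.
h_2 = -8*u**2 - 4*v + 32, LT = u**2.

S(h_1,h_2): lcm = u**2. S = -9/4*v.
  reduce S modulo (h_1, h_2):
  remainder -9/4*v ≠ 0; add k_3 = -9/4*v to the basis.

The other S-polynomials (S(h_1,k_3), S(h_2,k_3)) all reduce to 0 modulo the current basis, so we have a Gröbner basis.
Inter-reduce: drop elements whose leading term is divisible by another's, tail-reduce, and make monic.
Reduced Gröbner basis: {u**2 - 4, v}.

Same reduced basis, so the two generating sets span the same ideal.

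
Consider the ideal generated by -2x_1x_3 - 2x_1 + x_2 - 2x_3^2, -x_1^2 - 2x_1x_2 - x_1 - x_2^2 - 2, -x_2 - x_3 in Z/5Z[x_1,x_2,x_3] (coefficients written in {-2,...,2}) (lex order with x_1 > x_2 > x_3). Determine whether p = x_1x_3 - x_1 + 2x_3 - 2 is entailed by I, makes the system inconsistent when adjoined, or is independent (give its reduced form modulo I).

x_1x_3 - x_1 + 2x_3 - 2 is independent of I; its normal form modulo I is -x_3^3 - x_3.

First compute the reduced Gröbner basis of I by Buchberger's algorithm.
f_1 = -2x_1x_3 - 2x_1 + x_2 - 2x_3^2, LT = x_1x_3.
f_2 = -x_1^2 - 2x_1x_2 - x_1 - x_2^2 - 2, LT = x_1^2.
f_3 = -x_2 - x_3, LT = x_2.

S(f_1,f_2): lcm = x_1^2x_3. S = x_1^2 - 2x_1x_2x_3 + 2x_1x_2 + x_1x_3^2 - x_1x_3 - x_2^2x_3 - 2x_3.
  reduce S modulo (f_1, f_2, f_3):
  remainder -2x_1 + x_3^3 - x_3^2 - 2 ≠ 0; add h_4 = -2x_1 + x_3^3 - x_3^2 - 2 to the basis.

S(f_1,h_4): lcm = x_1x_3. S = x_1 + 2x_2 - 2x_3^4 + 2x_3^3 + x_3^2 - x_3.
  reduce S modulo (f_1, f_2, f_3, h_4):
  remainder -2x_3^4 - 2x_3^2 + 2x_3 - 1 ≠ 0; add h_5 = -2x_3^4 - 2x_3^2 + 2x_3 - 1 to the basis.

The other S-polynomials (S(f_1,f_3), S(f_2,f_3), S(f_2,h_4), S(f_3,h_4), S(f_1,h_5), S(f_2,h_5), S(f_3,h_5), S(h_4,h_5)) all reduce to 0 modulo the current basis, so we have a Gröbner basis.
Inter-reduce: drop elements whose leading term is divisible by another's, tail-reduce, and make monic.
Reduced Gröbner basis: {x_1 + 2x_3^3 - 2x_3^2 + 1, x_2 + x_3, x_3^4 + x_3^2 - x_3 - 2}.
Label its elements g_1 = x_1 + 2x_3^3 - 2x_3^2 + 1, g_2 = x_2 + x_3, g_3 = x_3^4 + x_3^2 - x_3 - 2.

Reduce p = x_1x_3 - x_1 + 2x_3 - 2 modulo G:
  leading term x_1x_3: subtract (x_3)·g_1 from x_1x_3 - x_1 + 2x_3 - 2 → -x_1 - 2x_3^4 + 2x_3^3 + x_3 - 2
  leading term x_1: subtract (-1)·g_1 from -x_1 - 2x_3^4 + 2x_3^3 + x_3 - 2 → -2x_3^4 - x_3^3 - 2x_3^2 + x_3 - 1
  leading term x_3^4: subtract (-2)·g_3 from -2x_3^4 - x_3^3 - 2x_3^2 + x_3 - 1 → -x_3^3 - x_3
  leading term x_3^3: no divisor's leading term divides it; move -x_3^3 to the remainder.
  leading term x_3: no divisor's leading term divides it; move -x_3 to the remainder.
  normal form = -x_3^3 - x_3.
The normal form is nonzero, so p ∉ I. Since p minus its normal form lies in I, I + (p) = I + (r) where r = -x_3^3 - x_3; decide whether this ideal is the whole ring.
Run Buchberger on G together with r (pairs among the g_i already reduce to 0 since G is a Gröbner basis):
g_1 = x_1 + 2x_3^3 - 2x_3^2 + 1, LT = x_1.
g_2 = x_2 + x_3, LT = x_2.
g_3 = x_3^4 + x_3^2 - x_3 - 2, LT = x_3^4.
r = -x_3^3 - x_3, LT = x_3^3.

S(g_3,r): lcm = x_3^4. S = -x_3 - 2.
  reduce S modulo (g_1, g_2, g_3, r):
  remainder -x_3 - 2 ≠ 0; add m_5 = -x_3 - 2 to the basis.

The other S-polynomials (S(g_1,g_2), S(g_1,g_3), S(g_1,r), S(g_2,g_3), S(g_2,r), S(g_1,m_5), S(g_2,m_5), S(g_3,m_5), S(r,m_5)) all reduce to 0 modulo the current basis, so we have a Gröbner basis.
Inter-reduce: drop elements whose leading term is divisible by another's, tail-reduce, and make monic.
Reduced Gröbner basis: {x_1 + 2, x_2 - 2, x_3 + 2}.
The reduced Gröbner basis of I + (p) is {x_1 + 2, x_2 - 2, x_3 + 2} ≠ {1}, a proper ideal, so the enlarged system stays consistent: p is independent of I, with normal form -x_3^3 - x_3.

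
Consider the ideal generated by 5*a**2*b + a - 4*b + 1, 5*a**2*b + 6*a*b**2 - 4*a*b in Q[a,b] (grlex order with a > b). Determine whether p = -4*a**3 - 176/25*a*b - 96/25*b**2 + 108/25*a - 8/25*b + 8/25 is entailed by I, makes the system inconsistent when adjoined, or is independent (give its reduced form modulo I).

First compute the reduced Gröbner basis of I by Buchberger's algorithm.
f_1 = 5*a**2*b + a - 4*b + 1, LT = a**2*b.
f_2 = 5*a**2*b + 6*a*b**2 - 4*a*b, LT = a**2*b.

S(f_1,f_2): lcm = a**2*b. S = -6/5*a*b**2 + 4/5*a*b + 1/5*a - 4/5*b + 1/5.
  leading term a*b**2: no divisor's leading term divides it; move -6/5*a*b**2 to the remainder.
  leading term a*b: no divisor's leading term divides it; move 4/5*a*b to the remainder.
  leading term a: no divisor's leading term divides it; move 1/5*a to the remainder.
  leading term b: no divisor's leading term divides it; move -4/5*b to the remainder.
  leading term 1: no divisor's leading term divides it; move 1/5 to the remainder.
  remainder -6/5*a*b**2 + 4/5*a*b + 1/5*a - 4/5*b + 1/5 ≠ 0; add h_3 = -6/5*a*b**2 + 4/5*a*b + 1/5*a - 4/5*b + 1/5 to the basis.

S(f_1,h_3): lcm = a**2*b**2. S = 2/3*a**2*b + 1/6*a**2 - 7/15*a*b - 4/5*b**2 + 1/6*a + 1/5*b.
  leading term a**2*b: subtract (2/15)·f_1 from 2/3*a**2*b + 1/6*a**2 - 7/15*a*b - 4/5*b**2 + 1/6*a + 1/5*b → 1/6*a**2 - 7/15*a*b - 4/5*b**2 + 1/30*a + 11/15*b - 2/15
  leading term a**2: no divisor's leading term divides it; move 1/6*a**2 to the remainder.
  leading term a*b: no divisor's leading term divides it; move -7/15*a*b to the remainder.
  leading term b**2: no divisor's leading term divides it; move -4/5*b**2 to the remainder.
  leading term a: no divisor's leading term divides it; move 1/30*a to the remainder.
  leading term b: no divisor's leading term divides it; move 11/15*b to the remainder.
  leading term 1: no divisor's leading term divides it; move -2/15 to the remainder.
  remainder 1/6*a**2 - 7/15*a*b - 4/5*b**2 + 1/30*a + 11/15*b - 2/15 ≠ 0; add h_4 = 1/6*a**2 - 7/15*a*b - 4/5*b**2 + 1/30*a + 11/15*b - 2/15 to the basis.

S(f_1,h_4): lcm = a**2*b. S = 14/5*a*b**2 + 24/5*b**3 - 1/5*a*b - 22/5*b**2 + 1/5*a + 1/5.
  leading term a*b**2: subtract (-7/3)·h_3 from 14/5*a*b**2 + 24/5*b**3 - 1/5*a*b - 22/5*b**2 + 1/5*a + 1/5 → 24/5*b**3 + 5/3*a*b - 22/5*b**2 + 2/3*a - 28/15*b + 2/3
  leading term b**3: no divisor's leading term divides it; move 24/5*b**3 to the remainder.
  leading term a*b: no divisor's leading term divides it; move 5/3*a*b to the remainder.
  leading term b**2: no divisor's leading term divides it; move -22/5*b**2 to the remainder.
  leading term a: no divisor's leading term divides it; move 2/3*a to the remainder.
  leading term b: no divisor's leading term divides it; move -28/15*b to the remainder.
  leading term 1: no divisor's leading term divides it; move 2/3 to the remainder.
  remainder 24/5*b**3 + 5/3*a*b - 22/5*b**2 + 2/3*a - 28/15*b + 2/3 ≠ 0; add h_5 = 24/5*b**3 + 5/3*a*b - 22/5*b**2 + 2/3*a - 28/15*b + 2/3 to the basis.

The other S-polynomials (S(f_2,h_3), S(f_2,h_4), S(h_3,h_4), S(f_1,h_5), S(f_2,h_5), S(h_3,h_5), S(h_4,h_5)) all reduce to 0 modulo the current basis, so we have a Gröbner basis.
Inter-reduce: drop elements whose leading term is divisible by another's, tail-reduce, and make monic.
Reduced Gröbner basis: {a*b**2 - 2/3*a*b - 1/6*a + 2/3*b - 1/6, b**3 + 25/72*a*b - 11/12*b**2 + 5/36*a - 7/18*b + 5/36, a**2 - 14/5*a*b - 24/5*b**2 + 1/5*a + 22/5*b - 4/5}.
Label its elements g_1 = a*b**2 - 2/3*a*b - 1/6*a + 2/3*b - 1/6, g_2 = b**3 + 25/72*a*b - 11/12*b**2 + 5/36*a - 7/18*b + 5/36, g_3 = a**2 - 14/5*a*b - 24/5*b**2 + 1/5*a + 22/5*b - 4/5.

Reduce p = -4*a**3 - 176/25*a*b - 96/25*b**2 + 108/25*a - 8/25*b + 8/25 modulo G:
  leading term a**3: subtract (-4*a)·g_3 from -4*a**3 - 176/25*a*b - 96/25*b**2 + 108/25*a - 8/25*b + 8/25 → -56/5*a**2*b - 96/5*a*b**2 + 4/5*a**2 + 264/25*a*b - 96/25*b**2 + 28/25*a - 8/25*b + 8/25
  leading term a**2*b: subtract (-56/5*b)·g_3 from -56/5*a**2*b - 96/5*a*b**2 + 4/5*a**2 + 264/25*a*b - 96/25*b**2 + 28/25*a - 8/25*b + 8/25 → -1264/25*a*b**2 - 1344/25*b**3 + 4/5*a**2 + 64/5*a*b + 1136/25*b**2 + 28/25*a - 232/25*b + 8/25
  leading term a*b**2: subtract (-1264/25)·g_1 from -1264/25*a*b**2 - 1344/25*b**3 + 4/5*a**2 + 64/5*a*b + 1136/25*b**2 + 28/25*a - 232/25*b + 8/25 → -1344/25*b**3 + 4/5*a**2 - 1568/75*a*b + 1136/25*b**2 - 548/75*a + 1832/75*b - 608/75
  leading term b**3: subtract (-1344/25)·g_2 from -1344/25*b**3 + 4/5*a**2 - 1568/75*a*b + 1136/25*b**2 - 548/75*a + 1832/75*b - 608/75 → 4/5*a**2 - 56/25*a*b - 96/25*b**2 + 4/25*a + 88/25*b - 16/25
  leading term a**2: subtract (4/5)·g_3 from 4/5*a**2 - 56/25*a*b - 96/25*b**2 + 4/25*a + 88/25*b - 16/25 → 0
  normal form = 0.
Since the normal form is 0, p ∈ I.

-4*a**3 - 176/25*a*b - 96/25*b**2 + 108/25*a - 8/25*b + 8/25 lies in I (it reduces to 0).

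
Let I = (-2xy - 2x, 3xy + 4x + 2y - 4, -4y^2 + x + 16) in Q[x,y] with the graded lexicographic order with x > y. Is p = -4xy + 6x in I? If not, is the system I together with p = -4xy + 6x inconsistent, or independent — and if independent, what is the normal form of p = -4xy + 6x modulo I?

-4xy + 6x lies in I (it reduces to 0).

First compute the reduced Gröbner basis of I by Buchberger's algorithm.
f_1 = -2xy - 2x, LT = xy.
f_2 = 3xy + 4x + 2y - 4, LT = xy.
f_3 = -4y^2 + x + 16, LT = y^2.

S(f_1,f_2): lcm = xy. S = -1/3x - 2/3y + 4/3.
  leading term x: no divisor's leading term divides it; move -1/3x to the remainder.
  leading term y: no divisor's leading term divides it; move -2/3y to the remainder.
  leading term 1: no divisor's leading term divides it; move 4/3 to the remainder.
  remainder -1/3x - 2/3y + 4/3 ≠ 0; add h_4 = -1/3x - 2/3y + 4/3 to the basis.

S(f_1,f_3): lcm = xy^2. S = 1/4x^2 + xy + 4x.
  leading term x^2: subtract (-3/4x)·h_4 from 1/4x^2 + xy + 4x → 1/2xy + 5x
  leading term xy: subtract (-1/4)·f_1 from 1/2xy + 5x → 9/2x
  leading term x: subtract (-27/2)·h_4 from 9/2x → -9y + 18
  leading term y: no divisor's leading term divides it; move -9y to the remainder.
  leading term 1: no divisor's leading term divides it; move 18 to the remainder.
  remainder -9y + 18 ≠ 0; add h_5 = -9y + 18 to the basis.

S(f_2,f_3): lcm = xy^2. S = 1/4x^2 + 4/3xy + 2/3y^2 + 4x - 4/3y.
  leading term x^2: subtract (-3/4x)·h_4 from 1/4x^2 + 4/3xy + 2/3y^2 + 4x - 4/3y → 5/6xy + 2/3y^2 + 5x - 4/3y
  leading term xy: subtract (-5/12)·f_1 from 5/6xy + 2/3y^2 + 5x - 4/3y → 2/3y^2 + 25/6x - 4/3y
  leading term y^2: subtract (-1/6)·f_3 from 2/3y^2 + 25/6x - 4/3y → 13/3x - 4/3y + 8/3
  leading term x: subtract (-13)·h_4 from 13/3x - 4/3y + 8/3 → -10y + 20
  leading term y: subtract (10/9)·h_5 from -10y + 20 → 0
  remainder 0.

S(f_1,h_4): lcm = xy. S = -2y^2 + x + 4y.
  leading term y^2: subtract (1/2)·f_3 from -2y^2 + x + 4y → 1/2x + 4y - 8
  leading term x: subtract (-3/2)·h_4 from 1/2x + 4y - 8 → 3y - 6
  leading term y: subtract (-1/3)·h_5 from 3y - 6 → 0
  remainder 0.

S(f_2,h_4): lcm = xy. S = -2y^2 + 4/3x + 14/3y - 4/3.
  leading term y^2: subtract (1/2)·f_3 from -2y^2 + 4/3x + 14/3y - 4/3 → 5/6x + 14/3y - 28/3
  leading term x: subtract (-5/2)·h_4 from 5/6x + 14/3y - 28/3 → 3y - 6
  leading term y: subtract (-1/3)·h_5 from 3y - 6 → 0
  remainder 0.

S(f_3,h_4): leading monomials are coprime, so the S-polynomial reduces to 0 (Buchberger's first criterion).
S(f_1,h_5): lcm = xy. S = 3x.
  leading term x: subtract (-9)·h_4 from 3x → -6y + 12
  leading term y: subtract (2/3)·h_5 from -6y + 12 → 0
  remainder 0.

S(f_2,h_5): lcm = xy. S = 10/3x + 2/3y - 4/3.
  leading term x: subtract (-10)·h_4 from 10/3x + 2/3y - 4/3 → -6y + 12
  leading term y: subtract (2/3)·h_5 from -6y + 12 → 0
  remainder 0.

S(f_3,h_5): lcm = y^2. S = -1/4x + 2y - 4.
  leading term x: subtract (3/4)·h_4 from -1/4x + 2y - 4 → 5/2y - 5
  leading term y: subtract (-5/18)·h_5 from 5/2y - 5 → 0
  remainder 0.

S(h_4,h_5): leading monomials are coprime, so the S-polynomial reduces to 0 (Buchberger's first criterion).
Every S-polynomial of the final basis reduces to 0, so we have a Gröbner basis.
Inter-reduce: drop elements whose leading term is divisible by another's, tail-reduce, and make monic.
Reduced Gröbner basis: {x, y - 2}.
Label its elements g_1 = x, g_2 = y - 2.

Reduce p = -4xy + 6x modulo G:
  leading term xy: subtract (-4y)·g_1 from -4xy + 6x → 6x
  leading term x: subtract (6)·g_1 from 6x → 0
  normal form = 0.
Since the normal form is 0, p ∈ I.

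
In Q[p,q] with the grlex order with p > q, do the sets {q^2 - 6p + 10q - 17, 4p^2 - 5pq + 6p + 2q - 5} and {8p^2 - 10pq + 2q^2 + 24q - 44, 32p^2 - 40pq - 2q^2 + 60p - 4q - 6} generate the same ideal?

Two ideals are equal iff their reduced Gröbner bases coincide (the reduced basis is unique for a fixed ordering).
Buchberger on the first generating set:
f_1 = q^2 - 6p + 10q - 17, LT = q^2.
f_2 = 4p^2 - 5pq + 6p + 2q - 5, LT = p^2.

S(f_1,f_2): leading monomials are coprime, so the S-polynomial reduces to 0 (Buchberger's first criterion).
Every S-polynomial of the final basis reduces to 0, so we have a Gröbner basis.
Inter-reduce: drop elements whose leading term is divisible by another's, tail-reduce, and make monic.
Reduced Gröbner basis: {p^2 - 5/4pq + 3/2p + 1/2q - 5/4, q^2 - 6p + 10q - 17}.

Buchberger on the second generating set:
h_1 = 8p^2 - 10pq + 2q^2 + 24q - 44, LT = p^2.
h_2 = 32p^2 - 40pq - 2q^2 + 60p - 4q - 6, LT = p^2.

S(h_1,h_2): lcm = p^2. S = 5/16q^2 - 15/8p + 25/8q - 85/16.
  leading term q^2: no divisor's leading term divides it; move 5/16q^2 to the remainder.
  leading term p: no divisor's leading term divides it; move -15/8p to the remainder.
  leading term q: no divisor's leading term divides it; move 25/8q to the remainder.
  leading term 1: no divisor's leading term divides it; move -85/16 to the remainder.
  remainder 5/16q^2 - 15/8p + 25/8q - 85/16 ≠ 0; add k_3 = 5/16q^2 - 15/8p + 25/8q - 85/16 to the basis.

S(h_1,k_3): leading monomials are coprime, so the S-polynomial reduces to 0 (Buchberger's first criterion).
S(h_2,k_3): leading monomials are coprime, so the S-polynomial reduces to 0 (Buchberger's first criterion).
Every S-polynomial of the final basis reduces to 0, so we have a Gröbner basis.
Inter-reduce: drop elements whose leading term is divisible by another's, tail-reduce, and make monic.
Reduced Gröbner basis: {p^2 - 5/4pq + 3/2p + 1/2q - 5/4, q^2 - 6p + 10q - 17}.

Same reduced basis, so the two generating sets span the same ideal.

Yes, the ideals are equal.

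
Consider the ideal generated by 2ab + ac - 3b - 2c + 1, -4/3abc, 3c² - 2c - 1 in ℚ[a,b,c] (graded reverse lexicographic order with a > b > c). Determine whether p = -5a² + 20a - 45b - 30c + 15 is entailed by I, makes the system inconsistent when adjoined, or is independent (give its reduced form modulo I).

-5a² + 20a - 45b - 30c + 15 lies in I (it reduces to 0).

First compute the reduced Gröbner basis of I by Buchberger's algorithm.
f_1 = 2ab + ac - 3b - 2c + 1, LT = ab.
f_2 = -4/3abc, LT = abc.
f_3 = 3c² - 2c - 1, LT = c².

S(f_1,f_2): lcm = abc. S = ½ac² - 3/2bc - c² + ½c.
  leading term ac²: subtract (⅙a)·f_3 from ½ac² - 3/2bc - c² + ½c → ⅓ac - 3/2bc - c² + ⅙a + ½c
  leading term ac: no divisor's leading term divides it; move ⅓ac to the remainder.
  leading term bc: no divisor's leading term divides it; move -3/2bc to the remainder.
  leading term c²: subtract (-⅓)·f_3 from -c² + ⅙a + ½c → ⅙a - ⅙c - ⅓
  leading term a: no divisor's leading term divides it; move ⅙a to the remainder.
  leading term c: no divisor's leading term divides it; move -⅙c to the remainder.
  leading term 1: no divisor's leading term divides it; move -⅓ to the remainder.
  remainder ⅓ac - 3/2bc + ⅙a - ⅙c - ⅓ ≠ 0; add h_4 = ⅓ac - 3/2bc + ⅙a - ⅙c - ⅓ to the basis.

S(f_2,f_3): lcm = abc². S = ⅔abc + ⅓ab.
  leading term abc: subtract (⅓c)·f_1 from ⅔abc + ⅓ab → -⅓ac² + ⅓ab + bc + ⅔c² - ⅓c
  leading term ac²: subtract (-1/9a)·f_3 from -⅓ac² + ⅓ab + bc + ⅔c² - ⅓c → ⅓ab - 2/9ac + bc + ⅔c² - 1/9a - ⅓c
  leading term ab: subtract (⅙)·f_1 from ⅓ab - 2/9ac + bc + ⅔c² - 1/9a - ⅓c → -7/18ac + bc + ⅔c² - 1/9a + ½b - ⅙
  leading term ac: subtract (-7/6)·h_4 from -7/18ac + bc + ⅔c² - 1/9a + ½b - ⅙ → -¾bc + ⅔c² + 1/12a + ½b - 7/36c - 5/9
  leading term bc: no divisor's leading term divides it; move -¾bc to the remainder.
  leading term c²: subtract (2/9)·f_3 from ⅔c² + 1/12a + ½b - 7/36c - 5/9 → 1/12a + ½b + ¼c - ⅓
  leading term a: no divisor's leading term divides it; move 1/12a to the remainder.
  leading term b: no divisor's leading term divides it; move ½b to the remainder.
  leading term c: no divisor's leading term divides it; move ¼c to the remainder.
  leading term 1: no divisor's leading term divides it; move -⅓ to the remainder.
  remainder -¾bc + 1/12a + ½b + ¼c - ⅓ ≠ 0; add h_5 = -¾bc + 1/12a + ½b + ¼c - ⅓ to the basis.

S(f_1,h_4): lcm = abc. S = 9/2b²c + ½ac² - ½ab - bc - c² + b + ½c.
  leading term b²c: subtract (-6b)·h_5 from 9/2b²c + ½ac² - ½ab - bc - c² + b + ½c → ½ac² + 3b² + ½bc - c² - b + ½c
  leading term ac²: subtract (⅙a)·f_3 from ½ac² + 3b² + ½bc - c² - b + ½c → 3b² + ⅓ac + ½bc - c² + ⅙a - b + ½c
  leading term b²: no divisor's leading term divides it; move 3b² to the remainder.
  leading term ac: subtract (1)·h_4 from ⅓ac + ½bc - c² + ⅙a - b + ½c → 2bc - c² - b + ⅔c + ⅓
  leading term bc: subtract (-8/3)·h_5 from 2bc - c² - b + ⅔c + ⅓ → -c² + 2/9a + ⅓b + 4/3c - 5/9
  leading term c²: subtract (-⅓)·f_3 from -c² + 2/9a + ⅓b + 4/3c - 5/9 → 2/9a + ⅓b + ⅔c - 8/9
  leading term a: no divisor's leading term divides it; move 2/9a to the remainder.
  leading term b: no divisor's leading term divides it; move ⅓b to the remainder.
  leading term c: no divisor's leading term divides it; move ⅔c to the remainder.
  leading term 1: no divisor's leading term divides it; move -8/9 to the remainder.
  remainder 3b² + 2/9a + ⅓b + ⅔c - 8/9 ≠ 0; add h_6 = 3b² + 2/9a + ⅓b + ⅔c - 8/9 to the basis.

S(f_1,h_5): lcm = abc. S = ½ac² + 1/9a² + ⅔ab + ⅓ac - 3/2bc - c² - 4/9a + ½c.
  leading term ac²: subtract (⅙a)·f_3 from ½ac² + 1/9a² + ⅔ab + ⅓ac - 3/2bc - c² - 4/9a + ½c → 1/9a² + ⅔ab + ⅔ac - 3/2bc - c² - 5/18a + ½c
  leading term a²: no divisor's leading term divides it; move 1/9a² to the remainder.
  leading term ab: subtract (⅓)·f_1 from ⅔ab + ⅔ac - 3/2bc - c² - 5/18a + ½c → ⅓ac - 3/2bc - c² - 5/18a + b + 7/6c - ⅓
  leading term ac: subtract (1)·h_4 from ⅓ac - 3/2bc - c² - 5/18a + b + 7/6c - ⅓ → -c² - 4/9a + b + 4/3c
  leading term c²: subtract (-⅓)·f_3 from -c² - 4/9a + b + 4/3c → -4/9a + b + ⅔c - ⅓
  leading term a: no divisor's leading term divides it; move -4/9a to the remainder.
  leading term b: no divisor's leading term divides it; move b to the remainder.
  leading term c: no divisor's leading term divides it; move ⅔c to the remainder.
  leading term 1: no divisor's leading term divides it; move -⅓ to the remainder.
  remainder 1/9a² - 4/9a + b + ⅔c - ⅓ ≠ 0; add h_7 = 1/9a² - 4/9a + b + ⅔c - ⅓ to the basis.

The other S-polynomials (S(f_1,f_3), S(f_2,h_4), S(f_3,h_4), S(f_2,h_5), S(f_3,h_5), S(h_4,h_5), S(f_1,h_6), S(f_2,h_6), S(f_3,h_6), S(h_4,h_6), S(h_5,h_6), S(f_1,h_7), S(f_2,h_7), S(f_3,h_7), S(h_4,h_7), S(h_5,h_7), S(h_6,h_7)) all reduce to 0 modulo the current basis, so we have a Gröbner basis.
Inter-reduce: drop elements whose leading term is divisible by another's, tail-reduce, and make monic.
Reduced Gröbner basis: {a² - 4a + 9b + 6c - 3, ab, b² + 2/27a + 1/9b + 2/9c - 8/27, ac - 3b - 2c + 1, bc - 1/9a - ⅔b - ⅓c + 4/9, c² - ⅔c - ⅓}.
Label its elements g_1 = a² - 4a + 9b + 6c - 3, g_2 = ab, g_3 = b² + 2/27a + 1/9b + 2/9c - 8/27, g_4 = ac - 3b - 2c + 1, g_5 = bc - 1/9a - ⅔b - ⅓c + 4/9, g_6 = c² - ⅔c - ⅓.

Reduce p = -5a² + 20a - 45b - 30c + 15 modulo G:
  leading term a²: subtract (-5)·g_1 from -5a² + 20a - 45b - 30c + 15 → 0
  normal form = 0.
Since the normal form is 0, p ∈ I.

Ideal membership is decidable via reduction modulo a Gröbner basis.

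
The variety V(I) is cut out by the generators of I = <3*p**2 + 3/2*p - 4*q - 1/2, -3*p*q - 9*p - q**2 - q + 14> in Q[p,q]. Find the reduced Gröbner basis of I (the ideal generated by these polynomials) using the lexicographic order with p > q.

f_1 = 3*p**2 + 3/2*p - 4*q - 1/2, LT = p**2.
f_2 = -3*p*q - 9*p - q**2 - q + 14, LT = p*q.

S(f_1,f_2): lcm = p**2*q. S = -3*p**2 - 1/3*p*q**2 + 1/6*p*q + 14/3*p - 4/3*q**2 - 1/6*q.
  reduce S modulo (f_1, f_2):
  remainder 8/3*p + 1/9*q**3 - 29/18*q**2 - 55/9*q + 89/18 ≠ 0; add g_3 = 8/3*p + 1/9*q**3 - 29/18*q**2 - 55/9*q + 89/18 to the basis.

S(f_1,g_3): lcm = p**2. S = -1/24*p*q**3 + 29/48*p*q**2 + 55/24*p*q - 65/48*p - 4/3*q - 1/6.
  reduce S modulo (f_1, f_2, g_3):
  remainder 1/72*q**4 - 23/144*q**3 - 71/48*q**2 - 257/144*q + 491/144 ≠ 0; add g_4 = 1/72*q**4 - 23/144*q**3 - 71/48*q**2 - 257/144*q + 491/144 to the basis.

The other S-polynomials (S(f_2,g_3), S(f_1,g_4), S(f_2,g_4), S(g_3,g_4)) all reduce to 0 modulo the current basis, so we have a Gröbner basis.
Inter-reduce: drop elements whose leading term is divisible by another's, tail-reduce, and make monic.

G = {p + 1/24*q**3 - 29/48*q**2 - 55/24*q + 89/48, q**4 - 23/2*q**3 - 213/2*q**2 - 257/2*q + 491/2}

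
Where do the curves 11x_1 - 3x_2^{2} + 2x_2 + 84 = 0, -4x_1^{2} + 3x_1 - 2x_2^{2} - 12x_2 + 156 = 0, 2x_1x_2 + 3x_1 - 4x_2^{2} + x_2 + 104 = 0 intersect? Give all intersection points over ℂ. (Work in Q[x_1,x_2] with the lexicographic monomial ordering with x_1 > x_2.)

{(-4, 4)}

Compute a lex Gröbner basis by Buchberger's algorithm.
f_1 = 11x_1 - 3x_2^{2} + 2x_2 + 84, LT = x_1.
f_2 = -4x_1^{2} + 3x_1 - 2x_2^{2} - 12x_2 + 156, LT = x_1^{2}.
f_3 = 2x_1x_2 + 3x_1 - 4x_2^{2} + x_2 + 104, LT = x_1x_2.

S(f_1,f_2): lcm = x_1^{2}. S = -\tfrac{3}{11}x_1x_2^{2} + \tfrac{2}{11}x_1x_2 + \tfrac{369}{44}x_1 - \tfrac{1}{2}x_2^{2} - 3x_2 + 39.
  reduce S modulo (f_1, f_2, f_3):
  remainder -\tfrac{9}{121}x_2^{4} + \tfrac{12}{121}x_2^{3} + \tfrac{1857}{484}x_2^{2} - \tfrac{1431}{242}x_2 - \tfrac{3030}{121} ≠ 0; add h_4 = -\tfrac{9}{121}x_2^{4} + \tfrac{12}{121}x_2^{3} + \tfrac{1857}{484}x_2^{2} - \tfrac{1431}{242}x_2 - \tfrac{3030}{121} to the basis.

S(f_1,f_3): lcm = x_1x_2. S = -\tfrac{3}{2}x_1 - \tfrac{3}{11}x_2^{3} + \tfrac{24}{11}x_2^{2} + \tfrac{157}{22}x_2 - 52.
  reduce S modulo (f_1, f_2, f_3, h_4):
  remainder -\tfrac{3}{11}x_2^{3} + \tfrac{39}{22}x_2^{2} + \tfrac{163}{22}x_2 - \tfrac{446}{11} ≠ 0; add h_5 = -\tfrac{3}{11}x_2^{3} + \tfrac{39}{22}x_2^{2} + \tfrac{163}{22}x_2 - \tfrac{446}{11} to the basis.

S(f_2,f_3): lcm = x_1^{2}x_2. S = -\tfrac{3}{2}x_1^{2} + 2x_1x_2^{2} - \tfrac{5}{4}x_1x_2 - 52x_1 + \tfrac{1}{2}x_2^{3} + 3x_2^{2} - 39x_2.
  reduce S modulo (f_1, f_2, f_3, h_4, h_5):
  remainder \tfrac{23}{4}x_2^{2} - \tfrac{1067}{24}x_2 + \tfrac{515}{6} ≠ 0; add h_6 = \tfrac{23}{4}x_2^{2} - \tfrac{1067}{24}x_2 + \tfrac{515}{6} to the basis.

S(f_3,h_4): lcm = x_1x_2^{4}. S = \tfrac{17}{6}x_1x_2^{3} + \tfrac{619}{12}x_1x_2^{2} - \tfrac{159}{2}x_1x_2 - \tfrac{1010}{3}x_1 - 2x_2^{5} + \tfrac{1}{2}x_2^{4} + 52x_2^{3}.
  reduce S modulo (f_1, f_2, f_3, h_4, h_5, h_6):
  remainder -\tfrac{7533923}{4968}x_2 + \tfrac{7533923}{1242} ≠ 0; add h_7 = -\tfrac{7533923}{4968}x_2 + \tfrac{7533923}{1242} to the basis.

The other S-polynomials (S(f_1,h_4), S(f_2,h_4), S(f_1,h_5), S(f_2,h_5), S(f_3,h_5), S(h_4,h_5), S(f_1,h_6), S(f_2,h_6), S(f_3,h_6), S(h_4,h_6), S(h_5,h_6), S(f_1,h_7), S(f_2,h_7), S(f_3,h_7), S(h_4,h_7), S(h_5,h_7), S(h_6,h_7)) all reduce to 0 modulo the current basis, so we have a Gröbner basis.
Inter-reduce: drop elements whose leading term is divisible by another's, tail-reduce, and make monic.
Reduced Gröbner basis: {x_1 + 4, x_2 - 4}.

Elimination: the polynomial x_2 - 4 lies in the elimination ideal for x_2, so x_2 ∈ {4}. For each such x_2, the remaining basis elements (now univariate) give the rest of the solution.
  x_2 = 4: the earlier basis element becomes x_1 + 4 = 0, giving x_1 = -4 — point (-4, 4).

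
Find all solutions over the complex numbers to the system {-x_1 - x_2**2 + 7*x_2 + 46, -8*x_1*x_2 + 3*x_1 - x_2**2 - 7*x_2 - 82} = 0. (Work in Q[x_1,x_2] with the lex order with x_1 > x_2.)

{(2, -4), (175/8 + 9*sqrt(501)/8, 23/4 - sqrt(501)/4), (175/8 - 9*sqrt(501)/8, sqrt(501)/4 + 23/4)}

Compute a lex Gröbner basis by Buchberger's algorithm.
f_1 = -x_1 - x_2**2 + 7*x_2 + 46, LT = x_1.
f_2 = -8*x_1*x_2 + 3*x_1 - x_2**2 - 7*x_2 - 82, LT = x_1*x_2.

S(f_1,f_2): lcm = x_1*x_2. S = 3/8*x_1 + x_2**3 - 57/8*x_2**2 - 375/8*x_2 - 41/4.
  leading term x_1: subtract (-3/8)·f_1 from 3/8*x_1 + x_2**3 - 57/8*x_2**2 - 375/8*x_2 - 41/4 → x_2**3 - 15/2*x_2**2 - 177/4*x_2 + 7
  leading term x_2**3: no divisor's leading term divides it; move x_2**3 to the remainder.
  leading term x_2**2: no divisor's leading term divides it; move -15/2*x_2**2 to the remainder.
  leading term x_2: no divisor's leading term divides it; move -177/4*x_2 to the remainder.
  leading term 1: no divisor's leading term divides it; move 7 to the remainder.
  remainder x_2**3 - 15/2*x_2**2 - 177/4*x_2 + 7 ≠ 0; add h_3 = x_2**3 - 15/2*x_2**2 - 177/4*x_2 + 7 to the basis.

The other S-polynomials (S(f_1,h_3), S(f_2,h_3)) all reduce to 0 modulo the current basis, so we have a Gröbner basis.
Inter-reduce: drop elements whose leading term is divisible by another's, tail-reduce, and make monic.
Reduced Gröbner basis: {x_1 + x_2**2 - 7*x_2 - 46, x_2**3 - 15/2*x_2**2 - 177/4*x_2 + 7}.

Elimination: the polynomial x_2**3 - 15/2*x_2**2 - 177/4*x_2 + 7 lies in the elimination ideal for x_2, so x_2 ∈ {-4, 23/4 - sqrt(501)/4, sqrt(501)/4 + 23/4}. For each such x_2, the remaining basis elements (now univariate) give the rest of the solution.
  x_2 = -4: the earlier basis element becomes x_1 - 2 = 0, giving x_1 = 2 — point (2, -4).
  x_2 = 23/4 - sqrt(501)/4: the earlier basis element becomes x_1 - 9*sqrt(501)/8 - 175/8 = 0, giving x_1 = 175/8 + 9*sqrt(501)/8 — point (175/8 + 9*sqrt(501)/8, 23/4 - sqrt(501)/4).
  x_2 = sqrt(501)/4 + 23/4: the earlier basis element becomes x_1 - 175/8 + 9*sqrt(501)/8 = 0, giving x_1 = 175/8 - 9*sqrt(501)/8 — point (175/8 - 9*sqrt(501)/8, sqrt(501)/4 + 23/4).
Substituting each solution back into the original system confirms all equations vanish.
A lex Gröbner basis triangularizes the system, enabling back-substitution.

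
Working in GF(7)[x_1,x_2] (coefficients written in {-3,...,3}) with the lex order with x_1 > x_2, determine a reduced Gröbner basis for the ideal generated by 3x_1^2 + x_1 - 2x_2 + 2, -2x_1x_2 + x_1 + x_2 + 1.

G = {x_1 + 3x_2^2 - 2x_2 - 3, x_2^3 + 3x_2 + 3}

The reduced Gröbner basis is the canonical form of the ideal for this ordering.

f_1 = 3x_1^2 + x_1 - 2x_2 + 2, LT = x_1^2.
f_2 = -2x_1x_2 + x_1 + x_2 + 1, LT = x_1x_2.

S(f_1,f_2): lcm = x_1^2x_2. S = -3x_1^2 + 2x_1x_2 - 3x_1 - 3x_2^2 + 3x_2.
  leading term x_1^2: subtract (-1)·f_1 from -3x_1^2 + 2x_1x_2 - 3x_1 - 3x_2^2 + 3x_2 → 2x_1x_2 - 2x_1 - 3x_2^2 + x_2 + 2
  leading term x_1x_2: subtract (-1)·f_2 from 2x_1x_2 - 2x_1 - 3x_2^2 + x_2 + 2 → -x_1 - 3x_2^2 + 2x_2 + 3
  leading term x_1: no divisor's leading term divides it; move -x_1 to the remainder.
  leading term x_2^2: no divisor's leading term divides it; move -3x_2^2 to the remainder.
  leading term x_2: no divisor's leading term divides it; move 2x_2 to the remainder.
  leading term 1: no divisor's leading term divides it; move 3 to the remainder.
  remainder -x_1 - 3x_2^2 + 2x_2 + 3 ≠ 0; add g_3 = -x_1 - 3x_2^2 + 2x_2 + 3 to the basis.

S(f_2,g_3): lcm = x_1x_2. S = 3x_1 - 3x_2^3 + 2x_2^2 - x_2 + 3.
  leading term x_1: subtract (-3)·g_3 from 3x_1 - 3x_2^3 + 2x_2^2 - x_2 + 3 → -3x_2^3 - 2x_2 - 2
  leading term x_2^3: no divisor's leading term divides it; move -3x_2^3 to the remainder.
  leading term x_2: no divisor's leading term divides it; move -2x_2 to the remainder.
  leading term 1: no divisor's leading term divides it; move -2 to the remainder.
  remainder -3x_2^3 - 2x_2 - 2 ≠ 0; add g_4 = -3x_2^3 - 2x_2 - 2 to the basis.

The other S-polynomials (S(f_1,g_3), S(f_1,g_4), S(f_2,g_4), S(g_3,g_4)) all reduce to 0 modulo the current basis, so we have a Gröbner basis.
Inter-reduce: drop elements whose leading term is divisible by another's, tail-reduce, and make monic.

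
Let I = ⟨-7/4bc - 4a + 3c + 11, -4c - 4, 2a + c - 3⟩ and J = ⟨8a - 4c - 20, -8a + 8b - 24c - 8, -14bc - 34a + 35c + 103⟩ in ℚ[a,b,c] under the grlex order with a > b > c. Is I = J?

No, the ideals differ.

For a fixed monomial order, each ideal has a unique reduced Gröbner basis; comparing bases decides equality.
Buchberger on the first generating set:
f_1 = -7/4bc - 4a + 3c + 11, LT = bc.
f_2 = -4c - 4, LT = c.
f_3 = 2a + c - 3, LT = a.

S(f_1,f_2): lcm = bc. S = 16/7a - b - 12/7c - 44/7.
  reduce S modulo (f_1, f_2, f_3):
  remainder -b ≠ 0; add g_4 = -b to the basis.

The other S-polynomials (S(f_1,f_3), S(f_2,f_3), S(f_1,g_4), S(f_2,g_4), S(f_3,g_4)) all reduce to 0 modulo the current basis, so we have a Gröbner basis.
Inter-reduce: drop elements whose leading term is divisible by another's, tail-reduce, and make monic.
Reduced Gröbner basis: {a - 2, b, c + 1}.

Buchberger on the second generating set:
h_1 = 8a - 4c - 20, LT = a.
h_2 = -8a + 8b - 24c - 8, LT = a.
h_3 = -14bc - 34a + 35c + 103, LT = bc.

S(h_1,h_2): lcm = a. S = b - 7/2c - 7/2.
  reduce S modulo (h_1, h_2, h_3):
  remainder b - 7/2c - 7/2 ≠ 0; add k_4 = b - 7/2c - 7/2 to the basis.

S(h_3,k_4): lcm = bc. S = 7/2c² + 17/7a + c - 103/14.
  reduce S modulo (h_1, h_2, h_3, k_4):
  remainder 7/2c² + 31/14c - 9/7 ≠ 0; add k_5 = 7/2c² + 31/14c - 9/7 to the basis.

The other S-polynomials (S(h_1,h_3), S(h_2,h_3), S(h_1,k_4), S(h_2,k_4), S(h_1,k_5), S(h_2,k_5), S(h_3,k_5), S(k_4,k_5)) all reduce to 0 modulo the current basis, so we have a Gröbner basis.
Inter-reduce: drop elements whose leading term is divisible by another's, tail-reduce, and make monic.
Reduced Gröbner basis: {c² + 31/49c - 18/49, a - ½c - 5/2, b - 7/2c - 7/2}.

Since the reduced bases disagree, the two ideals are not the same.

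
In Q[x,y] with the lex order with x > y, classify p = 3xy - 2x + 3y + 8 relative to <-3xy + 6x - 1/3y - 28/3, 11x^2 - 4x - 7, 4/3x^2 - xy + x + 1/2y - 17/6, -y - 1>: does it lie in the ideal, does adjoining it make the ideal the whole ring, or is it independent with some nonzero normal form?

3xy - 2x + 3y + 8 lies in I (it reduces to 0).

First compute the reduced Gröbner basis of I by Buchberger's algorithm.
f_1 = -3xy + 6x - 1/3y - 28/3, LT = xy.
f_2 = 11x^2 - 4x - 7, LT = x^2.
f_3 = 4/3x^2 - xy + x + 1/2y - 17/6, LT = x^2.
f_4 = -y - 1, LT = y.

S(f_1,f_2): lcm = x^2y. S = -2x^2 + 47/99xy + 28/9x + 7/11y.
  reduce S modulo (f_1, f_2, f_3, f_4):
  remainder 10/3x - 10/3 ≠ 0; add h_5 = 10/3x - 10/3 to the basis.

The other S-polynomials (S(f_1,f_3), S(f_1,f_4), S(f_2,f_3), S(f_2,f_4), S(f_3,f_4), S(f_1,h_5), S(f_2,h_5), S(f_3,h_5), S(f_4,h_5)) all reduce to 0 modulo the current basis, so we have a Gröbner basis.
Inter-reduce: drop elements whose leading term is divisible by another's, tail-reduce, and make monic.
Reduced Gröbner basis: {x - 1, y + 1}.
Label its elements g_1 = x - 1, g_2 = y + 1.

Reduce p = 3xy - 2x + 3y + 8 modulo G:
  leading term xy: subtract (3y)·g_1 from 3xy - 2x + 3y + 8 → -2x + 6y + 8
  leading term x: subtract (-2)·g_1 from -2x + 6y + 8 → 6y + 6
  leading term y: subtract (6)·g_2 from 6y + 6 → 0
  normal form = 0.
Since the normal form is 0, p ∈ I.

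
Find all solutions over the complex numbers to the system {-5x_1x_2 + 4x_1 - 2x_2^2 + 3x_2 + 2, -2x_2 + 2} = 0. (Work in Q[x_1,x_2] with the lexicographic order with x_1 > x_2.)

Compute a lex Gröbner basis by Buchberger's algorithm.
f_1 = -5x_1x_2 + 4x_1 - 2x_2^2 + 3x_2 + 2, LT = x_1x_2.
f_2 = -2x_2 + 2, LT = x_2.

S(f_1,f_2): lcm = x_1x_2. S = 1/5x_1 + 2/5x_2^2 - 3/5x_2 - 2/5.
  reduce S modulo (f_1, f_2):
  remainder 1/5x_1 - 3/5 ≠ 0; add h_3 = 1/5x_1 - 3/5 to the basis.

The other S-polynomials (S(f_1,h_3), S(f_2,h_3)) all reduce to 0 modulo the current basis, so we have a Gröbner basis.
Inter-reduce: drop elements whose leading term is divisible by another's, tail-reduce, and make monic.
Reduced Gröbner basis: {x_1 - 3, x_2 - 1}.

Elimination: the polynomial x_2 - 1 lies in the elimination ideal for x_2, so x_2 ∈ {1}. For each such x_2, the remaining basis elements (now univariate) give the rest of the solution.
  x_2 = 1: the earlier basis element becomes x_1 - 3 = 0, giving x_1 = 3 — point (3, 1).

{(3, 1)}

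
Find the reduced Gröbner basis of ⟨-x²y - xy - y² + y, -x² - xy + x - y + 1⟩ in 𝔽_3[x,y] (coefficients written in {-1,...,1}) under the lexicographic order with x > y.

G = {x² + xy - x + y - 1, xy² + xy, y³ - y}

f_1 = -x²y - xy - y² + y, LT = x²y.
f_2 = -x² - xy + x - y + 1, LT = x².

S(f_1,f_2): lcm = x²y. S = -xy² - xy.
  leading term xy²: no divisor's leading term divides it; move -xy² to the remainder.
  leading term xy: no divisor's leading term divides it; move -xy to the remainder.
  remainder -xy² - xy ≠ 0; add g_3 = -xy² - xy to the basis.

S(f_1,g_3): lcm = x²y². S = -x²y + xy² + y³ - y².
  leading term x²y: subtract (1)·f_1 from -x²y + xy² + y³ - y² → xy² + xy + y³ - y
  leading term xy²: subtract (-1)·g_3 from xy² + xy + y³ - y → y³ - y
  leading term y³: no divisor's leading term divides it; move y³ to the remainder.
  leading term y: no divisor's leading term divides it; move -y to the remainder.
  remainder y³ - y ≠ 0; add g_4 = y³ - y to the basis.

The other S-polynomials (S(f_2,g_3), S(f_1,g_4), S(f_2,g_4), S(g_3,g_4)) all reduce to 0 modulo the current basis, so we have a Gröbner basis.
Inter-reduce: drop elements whose leading term is divisible by another's, tail-reduce, and make monic.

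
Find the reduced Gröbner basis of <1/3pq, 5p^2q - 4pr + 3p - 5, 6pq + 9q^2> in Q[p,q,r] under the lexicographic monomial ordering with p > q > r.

f_1 = 1/3pq, LT = pq.
f_2 = 5p^2q - 4pr + 3p - 5, LT = p^2q.
f_3 = 6pq + 9q^2, LT = pq.

S(f_1,f_2): lcm = p^2q. S = 4/5pr - 3/5p + 1.
  leading term pr: no divisor's leading term divides it; move 4/5pr to the remainder.
  leading term p: no divisor's leading term divides it; move -3/5p to the remainder.
  leading term 1: no divisor's leading term divides it; move 1 to the remainder.
  remainder 4/5pr - 3/5p + 1 ≠ 0; add g_4 = 4/5pr - 3/5p + 1 to the basis.

S(f_1,f_3): lcm = pq. S = -3/2q^2.
  leading term q^2: no divisor's leading term divides it; move -3/2q^2 to the remainder.
  remainder -3/2q^2 ≠ 0; add g_5 = -3/2q^2 to the basis.

S(f_2,f_3): lcm = p^2q. S = -3/2pq^2 - 4/5pr + 3/5p - 1.
  leading term pq^2: subtract (-9/2q)·f_1 from -3/2pq^2 - 4/5pr + 3/5p - 1 → -4/5pr + 3/5p - 1
  leading term pr: subtract (-1)·g_4 from -4/5pr + 3/5p - 1 → 0
  remainder 0.

S(f_1,g_4): lcm = pqr. S = 3/4pq - 5/4q.
  leading term pq: subtract (9/4)·f_1 from 3/4pq - 5/4q → -5/4q
  leading term q: no divisor's leading term divides it; move -5/4q to the remainder.
  remainder -5/4q ≠ 0; add g_6 = -5/4q to the basis.

S(f_2,g_4): lcm = p^2qr. S = 3/4p^2q - 5/4pq - 4/5pr^2 + 3/5pr - r.
  leading term p^2q: subtract (9/4p)·f_1 from 3/4p^2q - 5/4pq - 4/5pr^2 + 3/5pr - r → -5/4pq - 4/5pr^2 + 3/5pr - r
  leading term pq: subtract (-15/4)·f_1 from -5/4pq - 4/5pr^2 + 3/5pr - r → -4/5pr^2 + 3/5pr - r
  leading term pr^2: subtract (-r)·g_4 from -4/5pr^2 + 3/5pr - r → 0
  remainder 0.

S(f_3,g_4): lcm = pqr. S = 3/4pq + 3/2q^2r - 5/4q.
  leading term pq: subtract (9/4)·f_1 from 3/4pq + 3/2q^2r - 5/4q → 3/2q^2r - 5/4q
  leading term q^2r: subtract (-r)·g_5 from 3/2q^2r - 5/4q → -5/4q
  leading term q: subtract (1)·g_6 from -5/4q → 0
  remainder 0.

S(f_1,g_5): lcm = pq^2. S = 0.
  remainder 0.

S(f_2,g_5): lcm = p^2q^2. S = -4/5pqr + 3/5pq - q.
  leading term pqr: subtract (-12/5r)·f_1 from -4/5pqr + 3/5pq - q → 3/5pq - q
  leading term pq: subtract (9/5)·f_1 from 3/5pq - q → -q
  leading term q: subtract (4/5)·g_6 from -q → 0
  remainder 0.

S(f_3,g_5): lcm = pq^2. S = 3/2q^3.
  leading term q^3: subtract (-q)·g_5 from 3/2q^3 → 0
  remainder 0.

S(g_4,g_5): leading monomials are coprime, so the S-polynomial reduces to 0 (Buchberger's first criterion).
S(f_1,g_6): lcm = pq. S = 0.
  remainder 0.

S(f_2,g_6): lcm = p^2q. S = -4/5pr + 3/5p - 1.
  leading term pr: subtract (-1)·g_4 from -4/5pr + 3/5p - 1 → 0
  remainder 0.

S(f_3,g_6): lcm = pq. S = 3/2q^2.
  leading term q^2: subtract (-1)·g_5 from 3/2q^2 → 0
  remainder 0.

S(g_4,g_6): leading monomials are coprime, so the S-polynomial reduces to 0 (Buchberger's first criterion).
S(g_5,g_6): lcm = q^2. S = 0.
  remainder 0.

Every S-polynomial of the final basis reduces to 0, so we have a Gröbner basis.
Inter-reduce: drop elements whose leading term is divisible by another's, tail-reduce, and make monic.

G = {pr - 3/4p + 5/4, q}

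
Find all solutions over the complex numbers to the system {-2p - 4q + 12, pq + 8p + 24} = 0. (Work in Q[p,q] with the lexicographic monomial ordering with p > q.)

{(24, -9), (-2, 4)}

Compute a lex Gröbner basis by Buchberger's algorithm.
f_1 = -2p - 4q + 12, LT = p.
f_2 = pq + 8p + 24, LT = pq.

S(f_1,f_2): lcm = pq. S = -8p + 2q^2 - 6q - 24.
  leading term p: subtract (4)·f_1 from -8p + 2q^2 - 6q - 24 → 2q^2 + 10q - 72
  leading term q^2: no divisor's leading term divides it; move 2q^2 to the remainder.
  leading term q: no divisor's leading term divides it; move 10q to the remainder.
  leading term 1: no divisor's leading term divides it; move -72 to the remainder.
  remainder 2q^2 + 10q - 72 ≠ 0; add h_3 = 2q^2 + 10q - 72 to the basis.

S(f_1,h_3): leading monomials are coprime, so the S-polynomial reduces to 0 (Buchberger's first criterion).
S(f_2,h_3): lcm = pq^2. S = 3pq + 36p + 24q.
  leading term pq: subtract (-3/2q)·f_1 from 3pq + 36p + 24q → 36p - 6q^2 + 42q
  leading term p: subtract (-18)·f_1 from 36p - 6q^2 + 42q → -6q^2 - 30q + 216
  leading term q^2: subtract (-3)·h_3 from -6q^2 - 30q + 216 → 0
  remainder 0.

Every S-polynomial of the final basis reduces to 0, so we have a Gröbner basis.
Inter-reduce: drop elements whose leading term is divisible by another's, tail-reduce, and make monic.
Reduced Gröbner basis: {p + 2q - 6, q^2 + 5q - 36}.

Elimination: the polynomial q^2 + 5q - 36 lies in the elimination ideal for q, so q ∈ {-9, 4}. For each such q, the remaining basis elements (now univariate) give the rest of the solution.
  q = -9: the earlier basis element becomes p - 24 = 0, giving p = 24 — point (24, -9).
  q = 4: the earlier basis element becomes p + 2 = 0, giving p = -2 — point (-2, 4).
Each listed point satisfies every original equation (direct substitution).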